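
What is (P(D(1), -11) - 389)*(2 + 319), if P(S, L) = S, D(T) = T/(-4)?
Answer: -499797/4 ≈ -1.2495e+5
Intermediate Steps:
D(T) = -T/4 (D(T) = T*(-1/4) = -T/4)
(P(D(1), -11) - 389)*(2 + 319) = (-1/4*1 - 389)*(2 + 319) = (-1/4 - 389)*321 = -1557/4*321 = -499797/4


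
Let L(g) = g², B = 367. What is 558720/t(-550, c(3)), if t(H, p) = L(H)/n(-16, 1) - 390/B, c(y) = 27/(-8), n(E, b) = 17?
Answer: 348585408/11101087 ≈ 31.401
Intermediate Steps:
c(y) = -27/8 (c(y) = 27*(-⅛) = -27/8)
t(H, p) = -390/367 + H²/17 (t(H, p) = H²/17 - 390/367 = -390/367 + H²/17)
558720/t(-550, c(3)) = 558720/(-390/367 + (1/17)*(-550)²) = 558720/(-390/367 + (1/17)*302500) = 558720/(-390/367 + 302500/17) = 558720/(111010870/6239) = 558720*(6239/111010870) = 348585408/11101087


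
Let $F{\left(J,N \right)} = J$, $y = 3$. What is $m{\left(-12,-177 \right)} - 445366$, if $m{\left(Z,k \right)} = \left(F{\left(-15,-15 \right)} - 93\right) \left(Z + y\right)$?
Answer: $-444394$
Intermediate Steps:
$m{\left(Z,k \right)} = -324 - 108 Z$ ($m{\left(Z,k \right)} = \left(-15 - 93\right) \left(Z + 3\right) = - 108 \left(3 + Z\right) = -324 - 108 Z$)
$m{\left(-12,-177 \right)} - 445366 = \left(-324 - -1296\right) - 445366 = \left(-324 + 1296\right) - 445366 = 972 - 445366 = -444394$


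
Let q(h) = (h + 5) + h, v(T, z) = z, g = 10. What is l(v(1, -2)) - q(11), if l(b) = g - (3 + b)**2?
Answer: -18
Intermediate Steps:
l(b) = 10 - (3 + b)**2
q(h) = 5 + 2*h (q(h) = (5 + h) + h = 5 + 2*h)
l(v(1, -2)) - q(11) = (10 - (3 - 2)**2) - (5 + 2*11) = (10 - 1*1**2) - (5 + 22) = (10 - 1*1) - 1*27 = (10 - 1) - 27 = 9 - 27 = -18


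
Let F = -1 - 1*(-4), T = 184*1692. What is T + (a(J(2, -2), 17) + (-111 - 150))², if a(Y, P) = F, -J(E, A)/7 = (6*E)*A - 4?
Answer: 377892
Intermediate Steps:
T = 311328
J(E, A) = 28 - 42*A*E (J(E, A) = -7*((6*E)*A - 4) = -7*(6*A*E - 4) = -7*(-4 + 6*A*E) = 28 - 42*A*E)
F = 3 (F = -1 + 4 = 3)
a(Y, P) = 3
T + (a(J(2, -2), 17) + (-111 - 150))² = 311328 + (3 + (-111 - 150))² = 311328 + (3 - 261)² = 311328 + (-258)² = 311328 + 66564 = 377892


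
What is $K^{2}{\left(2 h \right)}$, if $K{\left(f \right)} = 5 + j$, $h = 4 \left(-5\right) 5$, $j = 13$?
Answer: $324$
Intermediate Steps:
$h = -100$ ($h = \left(-20\right) 5 = -100$)
$K{\left(f \right)} = 18$ ($K{\left(f \right)} = 5 + 13 = 18$)
$K^{2}{\left(2 h \right)} = 18^{2} = 324$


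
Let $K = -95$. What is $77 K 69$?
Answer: $-504735$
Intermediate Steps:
$77 K 69 = 77 \left(-95\right) 69 = \left(-7315\right) 69 = -504735$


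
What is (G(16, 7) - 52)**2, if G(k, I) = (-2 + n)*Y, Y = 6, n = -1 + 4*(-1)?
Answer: 8836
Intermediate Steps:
n = -5 (n = -1 - 4 = -5)
G(k, I) = -42 (G(k, I) = (-2 - 5)*6 = -7*6 = -42)
(G(16, 7) - 52)**2 = (-42 - 52)**2 = (-94)**2 = 8836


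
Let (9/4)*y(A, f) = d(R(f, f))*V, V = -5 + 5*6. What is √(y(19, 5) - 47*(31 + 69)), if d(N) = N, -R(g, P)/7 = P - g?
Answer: 10*I*√47 ≈ 68.557*I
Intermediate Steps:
R(g, P) = -7*P + 7*g (R(g, P) = -7*(P - g) = -7*P + 7*g)
V = 25 (V = -5 + 30 = 25)
y(A, f) = 0 (y(A, f) = 4*((-7*f + 7*f)*25)/9 = 4*(0*25)/9 = (4/9)*0 = 0)
√(y(19, 5) - 47*(31 + 69)) = √(0 - 47*(31 + 69)) = √(0 - 47*100) = √(0 - 4700) = √(-4700) = 10*I*√47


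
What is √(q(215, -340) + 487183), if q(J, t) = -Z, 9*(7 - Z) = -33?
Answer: √4384551/3 ≈ 697.98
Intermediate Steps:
Z = 32/3 (Z = 7 - ⅑*(-33) = 7 + 11/3 = 32/3 ≈ 10.667)
q(J, t) = -32/3 (q(J, t) = -1*32/3 = -32/3)
√(q(215, -340) + 487183) = √(-32/3 + 487183) = √(1461517/3) = √4384551/3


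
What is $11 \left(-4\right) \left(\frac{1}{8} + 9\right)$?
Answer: $- \frac{803}{2} \approx -401.5$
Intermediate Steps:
$11 \left(-4\right) \left(\frac{1}{8} + 9\right) = - 44 \left(\frac{1}{8} + 9\right) = \left(-44\right) \frac{73}{8} = - \frac{803}{2}$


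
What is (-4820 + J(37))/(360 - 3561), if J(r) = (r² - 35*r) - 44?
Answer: 4790/3201 ≈ 1.4964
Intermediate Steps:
J(r) = -44 + r² - 35*r
(-4820 + J(37))/(360 - 3561) = (-4820 + (-44 + 37² - 35*37))/(360 - 3561) = (-4820 + (-44 + 1369 - 1295))/(-3201) = (-4820 + 30)*(-1/3201) = -4790*(-1/3201) = 4790/3201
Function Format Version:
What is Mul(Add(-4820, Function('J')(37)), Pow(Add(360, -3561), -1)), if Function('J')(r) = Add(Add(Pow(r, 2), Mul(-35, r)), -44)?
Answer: Rational(4790, 3201) ≈ 1.4964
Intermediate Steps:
Function('J')(r) = Add(-44, Pow(r, 2), Mul(-35, r))
Mul(Add(-4820, Function('J')(37)), Pow(Add(360, -3561), -1)) = Mul(Add(-4820, Add(-44, Pow(37, 2), Mul(-35, 37))), Pow(Add(360, -3561), -1)) = Mul(Add(-4820, Add(-44, 1369, -1295)), Pow(-3201, -1)) = Mul(Add(-4820, 30), Rational(-1, 3201)) = Mul(-4790, Rational(-1, 3201)) = Rational(4790, 3201)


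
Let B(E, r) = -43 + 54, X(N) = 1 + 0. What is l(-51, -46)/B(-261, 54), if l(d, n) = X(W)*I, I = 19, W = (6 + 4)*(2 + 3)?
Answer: 19/11 ≈ 1.7273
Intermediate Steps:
W = 50 (W = 10*5 = 50)
X(N) = 1
l(d, n) = 19 (l(d, n) = 1*19 = 19)
B(E, r) = 11
l(-51, -46)/B(-261, 54) = 19/11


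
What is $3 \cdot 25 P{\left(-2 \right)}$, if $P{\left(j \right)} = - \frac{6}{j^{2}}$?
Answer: $- \frac{225}{2} \approx -112.5$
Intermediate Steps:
$P{\left(j \right)} = - \frac{6}{j^{2}}$
$3 \cdot 25 P{\left(-2 \right)} = 3 \cdot 25 \left(- \frac{6}{4}\right) = 75 \left(\left(-6\right) \frac{1}{4}\right) = 75 \left(- \frac{3}{2}\right) = - \frac{225}{2}$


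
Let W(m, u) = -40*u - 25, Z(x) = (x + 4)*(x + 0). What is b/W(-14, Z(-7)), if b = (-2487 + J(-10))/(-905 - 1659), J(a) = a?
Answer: -2497/2217860 ≈ -0.0011259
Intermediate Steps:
Z(x) = x*(4 + x) (Z(x) = (4 + x)*x = x*(4 + x))
b = 2497/2564 (b = (-2487 - 10)/(-905 - 1659) = -2497/(-2564) = -2497*(-1/2564) = 2497/2564 ≈ 0.97387)
W(m, u) = -25 - 40*u
b/W(-14, Z(-7)) = 2497/(2564*(-25 - (-280)*(4 - 7))) = 2497/(2564*(-25 - (-280)*(-3))) = 2497/(2564*(-25 - 40*21)) = 2497/(2564*(-25 - 840)) = (2497/2564)/(-865) = (2497/2564)*(-1/865) = -2497/2217860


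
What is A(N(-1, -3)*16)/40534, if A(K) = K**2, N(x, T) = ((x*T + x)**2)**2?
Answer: 32768/20267 ≈ 1.6168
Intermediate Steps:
N(x, T) = (x + T*x)**4 (N(x, T) = ((T*x + x)**2)**2 = ((x + T*x)**2)**2 = (x + T*x)**4)
A(N(-1, -3)*16)/40534 = (((-1)**4*(1 - 3)**4)*16)**2/40534 = ((1*(-2)**4)*16)**2*(1/40534) = ((1*16)*16)**2*(1/40534) = (16*16)**2*(1/40534) = 256**2*(1/40534) = 65536*(1/40534) = 32768/20267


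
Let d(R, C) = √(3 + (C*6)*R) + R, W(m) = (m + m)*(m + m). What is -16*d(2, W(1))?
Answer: -32 - 16*√51 ≈ -146.26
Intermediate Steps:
W(m) = 4*m² (W(m) = (2*m)*(2*m) = 4*m²)
d(R, C) = R + √(3 + 6*C*R) (d(R, C) = √(3 + (6*C)*R) + R = √(3 + 6*C*R) + R = R + √(3 + 6*C*R))
-16*d(2, W(1)) = -16*(2 + √(3 + 6*(4*1²)*2)) = -16*(2 + √(3 + 6*(4*1)*2)) = -16*(2 + √(3 + 6*4*2)) = -16*(2 + √(3 + 48)) = -16*(2 + √51) = -32 - 16*√51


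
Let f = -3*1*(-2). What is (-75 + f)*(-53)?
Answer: 3657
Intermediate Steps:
f = 6 (f = -3*(-2) = 6)
(-75 + f)*(-53) = (-75 + 6)*(-53) = -69*(-53) = 3657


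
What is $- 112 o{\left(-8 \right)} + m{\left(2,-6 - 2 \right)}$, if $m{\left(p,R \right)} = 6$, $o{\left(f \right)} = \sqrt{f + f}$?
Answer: $6 - 448 i \approx 6.0 - 448.0 i$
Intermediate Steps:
$o{\left(f \right)} = \sqrt{2} \sqrt{f}$ ($o{\left(f \right)} = \sqrt{2 f} = \sqrt{2} \sqrt{f}$)
$- 112 o{\left(-8 \right)} + m{\left(2,-6 - 2 \right)} = - 112 \sqrt{2} \sqrt{-8} + 6 = - 112 \sqrt{2} \cdot 2 i \sqrt{2} + 6 = - 112 \cdot 4 i + 6 = - 448 i + 6 = 6 - 448 i$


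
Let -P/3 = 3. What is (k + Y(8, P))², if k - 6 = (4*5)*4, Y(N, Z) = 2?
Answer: 7744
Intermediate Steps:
P = -9 (P = -3*3 = -9)
k = 86 (k = 6 + (4*5)*4 = 6 + 20*4 = 6 + 80 = 86)
(k + Y(8, P))² = (86 + 2)² = 88² = 7744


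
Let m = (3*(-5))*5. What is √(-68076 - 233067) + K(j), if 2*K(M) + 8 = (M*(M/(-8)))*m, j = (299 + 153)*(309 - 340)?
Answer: 920325671 + I*√301143 ≈ 9.2033e+8 + 548.76*I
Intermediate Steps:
m = -75 (m = -15*5 = -75)
j = -14012 (j = 452*(-31) = -14012)
K(M) = -4 + 75*M²/16 (K(M) = -4 + ((M*(M/(-8)))*(-75))/2 = -4 + ((M*(M*(-⅛)))*(-75))/2 = -4 + ((M*(-M/8))*(-75))/2 = -4 + (-M²/8*(-75))/2 = -4 + (75*M²/8)/2 = -4 + 75*M²/16)
√(-68076 - 233067) + K(j) = √(-68076 - 233067) + (-4 + (75/16)*(-14012)²) = √(-301143) + (-4 + (75/16)*196336144) = I*√301143 + (-4 + 920325675) = I*√301143 + 920325671 = 920325671 + I*√301143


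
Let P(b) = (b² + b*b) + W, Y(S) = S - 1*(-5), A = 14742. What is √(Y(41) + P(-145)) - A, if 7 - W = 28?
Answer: -14742 + 15*√187 ≈ -14537.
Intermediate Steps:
W = -21 (W = 7 - 1*28 = 7 - 28 = -21)
Y(S) = 5 + S (Y(S) = S + 5 = 5 + S)
P(b) = -21 + 2*b² (P(b) = (b² + b*b) - 21 = (b² + b²) - 21 = 2*b² - 21 = -21 + 2*b²)
√(Y(41) + P(-145)) - A = √((5 + 41) + (-21 + 2*(-145)²)) - 1*14742 = √(46 + (-21 + 2*21025)) - 14742 = √(46 + (-21 + 42050)) - 14742 = √(46 + 42029) - 14742 = √42075 - 14742 = 15*√187 - 14742 = -14742 + 15*√187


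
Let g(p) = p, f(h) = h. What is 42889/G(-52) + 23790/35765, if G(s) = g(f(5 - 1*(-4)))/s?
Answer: -15952778062/64377 ≈ -2.4780e+5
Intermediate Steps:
G(s) = 9/s (G(s) = (5 - 1*(-4))/s = (5 + 4)/s = 9/s)
42889/G(-52) + 23790/35765 = 42889/((9/(-52))) + 23790/35765 = 42889/((9*(-1/52))) + 23790*(1/35765) = 42889/(-9/52) + 4758/7153 = 42889*(-52/9) + 4758/7153 = -2230228/9 + 4758/7153 = -15952778062/64377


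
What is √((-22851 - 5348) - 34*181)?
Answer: 3*I*√3817 ≈ 185.35*I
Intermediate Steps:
√((-22851 - 5348) - 34*181) = √(-28199 - 1*6154) = √(-28199 - 6154) = √(-34353) = 3*I*√3817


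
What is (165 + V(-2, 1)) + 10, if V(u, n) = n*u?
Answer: 173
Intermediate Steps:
(165 + V(-2, 1)) + 10 = (165 + 1*(-2)) + 10 = (165 - 2) + 10 = 163 + 10 = 173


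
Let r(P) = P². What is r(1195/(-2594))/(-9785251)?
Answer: -1428025/65843349197836 ≈ -2.1688e-8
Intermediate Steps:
r(1195/(-2594))/(-9785251) = (1195/(-2594))²/(-9785251) = (1195*(-1/2594))²*(-1/9785251) = (-1195/2594)²*(-1/9785251) = (1428025/6728836)*(-1/9785251) = -1428025/65843349197836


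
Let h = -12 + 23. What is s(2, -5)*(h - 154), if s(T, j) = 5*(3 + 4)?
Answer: -5005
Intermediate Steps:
h = 11
s(T, j) = 35 (s(T, j) = 5*7 = 35)
s(2, -5)*(h - 154) = 35*(11 - 154) = 35*(-143) = -5005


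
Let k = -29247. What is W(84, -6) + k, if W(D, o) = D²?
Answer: -22191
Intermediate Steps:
W(84, -6) + k = 84² - 29247 = 7056 - 29247 = -22191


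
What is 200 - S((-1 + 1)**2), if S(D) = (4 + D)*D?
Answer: 200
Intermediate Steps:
S(D) = D*(4 + D)
200 - S((-1 + 1)**2) = 200 - (-1 + 1)**2*(4 + (-1 + 1)**2) = 200 - 0**2*(4 + 0**2) = 200 - 0*(4 + 0) = 200 - 0*4 = 200 - 1*0 = 200 + 0 = 200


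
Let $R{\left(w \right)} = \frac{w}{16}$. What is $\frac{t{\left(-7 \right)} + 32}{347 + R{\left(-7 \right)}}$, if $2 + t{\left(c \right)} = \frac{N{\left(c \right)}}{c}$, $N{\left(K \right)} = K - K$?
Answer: $\frac{96}{1109} \approx 0.086564$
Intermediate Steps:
$N{\left(K \right)} = 0$
$R{\left(w \right)} = \frac{w}{16}$ ($R{\left(w \right)} = w \frac{1}{16} = \frac{w}{16}$)
$t{\left(c \right)} = -2$ ($t{\left(c \right)} = -2 + \frac{0}{c} = -2 + 0 = -2$)
$\frac{t{\left(-7 \right)} + 32}{347 + R{\left(-7 \right)}} = \frac{-2 + 32}{347 + \frac{1}{16} \left(-7\right)} = \frac{30}{347 - \frac{7}{16}} = \frac{30}{\frac{5545}{16}} = 30 \cdot \frac{16}{5545} = \frac{96}{1109}$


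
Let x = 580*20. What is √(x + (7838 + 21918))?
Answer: 14*√211 ≈ 203.36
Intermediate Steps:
x = 11600
√(x + (7838 + 21918)) = √(11600 + (7838 + 21918)) = √(11600 + 29756) = √41356 = 14*√211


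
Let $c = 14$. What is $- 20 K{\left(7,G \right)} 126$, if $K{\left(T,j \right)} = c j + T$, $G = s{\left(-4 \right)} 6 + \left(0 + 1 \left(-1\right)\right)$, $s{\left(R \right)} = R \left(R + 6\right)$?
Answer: $1711080$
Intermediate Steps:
$s{\left(R \right)} = R \left(6 + R\right)$
$G = -49$ ($G = - 4 \left(6 - 4\right) 6 + \left(0 + 1 \left(-1\right)\right) = \left(-4\right) 2 \cdot 6 + \left(0 - 1\right) = \left(-8\right) 6 - 1 = -48 - 1 = -49$)
$K{\left(T,j \right)} = T + 14 j$ ($K{\left(T,j \right)} = 14 j + T = T + 14 j$)
$- 20 K{\left(7,G \right)} 126 = - 20 \left(7 + 14 \left(-49\right)\right) 126 = - 20 \left(7 - 686\right) 126 = \left(-20\right) \left(-679\right) 126 = 13580 \cdot 126 = 1711080$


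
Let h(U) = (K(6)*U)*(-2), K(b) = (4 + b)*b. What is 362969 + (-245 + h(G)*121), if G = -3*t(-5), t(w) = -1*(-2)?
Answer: 449844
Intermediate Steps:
t(w) = 2
K(b) = b*(4 + b)
G = -6 (G = -3*2 = -6)
h(U) = -120*U (h(U) = ((6*(4 + 6))*U)*(-2) = ((6*10)*U)*(-2) = (60*U)*(-2) = -120*U)
362969 + (-245 + h(G)*121) = 362969 + (-245 - 120*(-6)*121) = 362969 + (-245 + 720*121) = 362969 + (-245 + 87120) = 362969 + 86875 = 449844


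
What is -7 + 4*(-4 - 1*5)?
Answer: -43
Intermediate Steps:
-7 + 4*(-4 - 1*5) = -7 + 4*(-4 - 5) = -7 + 4*(-9) = -7 - 36 = -43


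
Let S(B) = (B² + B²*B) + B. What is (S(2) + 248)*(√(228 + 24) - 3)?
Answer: -786 + 1572*√7 ≈ 3373.1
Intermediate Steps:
S(B) = B + B² + B³ (S(B) = (B² + B³) + B = B + B² + B³)
(S(2) + 248)*(√(228 + 24) - 3) = (2*(1 + 2 + 2²) + 248)*(√(228 + 24) - 3) = (2*(1 + 2 + 4) + 248)*(√252 - 3) = (2*7 + 248)*(6*√7 - 3) = (14 + 248)*(-3 + 6*√7) = 262*(-3 + 6*√7) = -786 + 1572*√7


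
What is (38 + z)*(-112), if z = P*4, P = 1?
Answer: -4704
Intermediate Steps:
z = 4 (z = 1*4 = 4)
(38 + z)*(-112) = (38 + 4)*(-112) = 42*(-112) = -4704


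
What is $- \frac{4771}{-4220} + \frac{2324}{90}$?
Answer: $\frac{1023667}{37980} \approx 26.953$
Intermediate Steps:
$- \frac{4771}{-4220} + \frac{2324}{90} = \left(-4771\right) \left(- \frac{1}{4220}\right) + 2324 \cdot \frac{1}{90} = \frac{4771}{4220} + \frac{1162}{45} = \frac{1023667}{37980}$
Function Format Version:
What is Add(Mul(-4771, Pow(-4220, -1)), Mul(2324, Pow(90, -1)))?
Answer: Rational(1023667, 37980) ≈ 26.953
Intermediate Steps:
Add(Mul(-4771, Pow(-4220, -1)), Mul(2324, Pow(90, -1))) = Add(Mul(-4771, Rational(-1, 4220)), Mul(2324, Rational(1, 90))) = Add(Rational(4771, 4220), Rational(1162, 45)) = Rational(1023667, 37980)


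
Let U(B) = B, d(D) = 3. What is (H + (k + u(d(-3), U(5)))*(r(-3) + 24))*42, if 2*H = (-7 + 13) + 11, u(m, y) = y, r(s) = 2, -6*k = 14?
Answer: 3269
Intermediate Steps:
k = -7/3 (k = -⅙*14 = -7/3 ≈ -2.3333)
H = 17/2 (H = ((-7 + 13) + 11)/2 = (6 + 11)/2 = (½)*17 = 17/2 ≈ 8.5000)
(H + (k + u(d(-3), U(5)))*(r(-3) + 24))*42 = (17/2 + (-7/3 + 5)*(2 + 24))*42 = (17/2 + (8/3)*26)*42 = (17/2 + 208/3)*42 = (467/6)*42 = 3269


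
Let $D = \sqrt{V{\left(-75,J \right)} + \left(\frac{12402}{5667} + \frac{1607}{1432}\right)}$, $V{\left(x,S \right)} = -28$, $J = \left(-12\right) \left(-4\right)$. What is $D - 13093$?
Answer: $-13093 + \frac{i \sqrt{45164720996246}}{1352524} \approx -13093.0 + 4.9688 i$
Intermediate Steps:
$J = 48$
$D = \frac{i \sqrt{45164720996246}}{1352524}$ ($D = \sqrt{-28 + \left(\frac{12402}{5667} + \frac{1607}{1432}\right)} = \sqrt{-28 + \left(12402 \cdot \frac{1}{5667} + 1607 \cdot \frac{1}{1432}\right)} = \sqrt{-28 + \left(\frac{4134}{1889} + \frac{1607}{1432}\right)} = \sqrt{-28 + \frac{8955511}{2705048}} = \sqrt{- \frac{66785833}{2705048}} = \frac{i \sqrt{45164720996246}}{1352524} \approx 4.9688 i$)
$D - 13093 = \frac{i \sqrt{45164720996246}}{1352524} - 13093 = -13093 + \frac{i \sqrt{45164720996246}}{1352524}$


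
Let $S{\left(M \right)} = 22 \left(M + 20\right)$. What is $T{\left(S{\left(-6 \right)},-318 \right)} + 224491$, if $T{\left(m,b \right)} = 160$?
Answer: $224651$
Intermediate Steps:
$S{\left(M \right)} = 440 + 22 M$ ($S{\left(M \right)} = 22 \left(20 + M\right) = 440 + 22 M$)
$T{\left(S{\left(-6 \right)},-318 \right)} + 224491 = 160 + 224491 = 224651$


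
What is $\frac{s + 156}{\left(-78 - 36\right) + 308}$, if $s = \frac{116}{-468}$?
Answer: $\frac{18223}{22698} \approx 0.80285$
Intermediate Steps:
$s = - \frac{29}{117}$ ($s = 116 \left(- \frac{1}{468}\right) = - \frac{29}{117} \approx -0.24786$)
$\frac{s + 156}{\left(-78 - 36\right) + 308} = \frac{- \frac{29}{117} + 156}{\left(-78 - 36\right) + 308} = \frac{18223}{117 \left(-114 + 308\right)} = \frac{18223}{117 \cdot 194} = \frac{18223}{117} \cdot \frac{1}{194} = \frac{18223}{22698}$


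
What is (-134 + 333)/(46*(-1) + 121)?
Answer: 199/75 ≈ 2.6533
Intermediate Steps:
(-134 + 333)/(46*(-1) + 121) = 199/(-46 + 121) = 199/75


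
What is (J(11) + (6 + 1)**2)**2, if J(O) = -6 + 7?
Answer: 2500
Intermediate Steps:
J(O) = 1
(J(11) + (6 + 1)**2)**2 = (1 + (6 + 1)**2)**2 = (1 + 7**2)**2 = (1 + 49)**2 = 50**2 = 2500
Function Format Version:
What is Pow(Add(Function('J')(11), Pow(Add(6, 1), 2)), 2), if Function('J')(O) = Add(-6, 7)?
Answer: 2500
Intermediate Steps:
Function('J')(O) = 1
Pow(Add(Function('J')(11), Pow(Add(6, 1), 2)), 2) = Pow(Add(1, Pow(Add(6, 1), 2)), 2) = Pow(Add(1, Pow(7, 2)), 2) = Pow(Add(1, 49), 2) = Pow(50, 2) = 2500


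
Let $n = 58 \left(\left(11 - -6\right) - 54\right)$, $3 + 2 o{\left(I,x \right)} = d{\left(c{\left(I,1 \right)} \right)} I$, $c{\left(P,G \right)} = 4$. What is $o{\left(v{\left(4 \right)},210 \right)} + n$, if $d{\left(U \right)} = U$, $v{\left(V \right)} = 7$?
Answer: $- \frac{4267}{2} \approx -2133.5$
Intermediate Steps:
$o{\left(I,x \right)} = - \frac{3}{2} + 2 I$ ($o{\left(I,x \right)} = - \frac{3}{2} + \frac{4 I}{2} = - \frac{3}{2} + 2 I$)
$n = -2146$ ($n = 58 \left(\left(11 + 6\right) - 54\right) = 58 \left(17 - 54\right) = 58 \left(-37\right) = -2146$)
$o{\left(v{\left(4 \right)},210 \right)} + n = \left(- \frac{3}{2} + 2 \cdot 7\right) - 2146 = \left(- \frac{3}{2} + 14\right) - 2146 = \frac{25}{2} - 2146 = - \frac{4267}{2}$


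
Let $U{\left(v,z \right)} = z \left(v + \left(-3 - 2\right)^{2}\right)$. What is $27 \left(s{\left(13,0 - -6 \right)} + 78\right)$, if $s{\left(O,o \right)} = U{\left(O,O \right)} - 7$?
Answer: $15255$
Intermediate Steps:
$U{\left(v,z \right)} = z \left(25 + v\right)$ ($U{\left(v,z \right)} = z \left(v + \left(-5\right)^{2}\right) = z \left(v + 25\right) = z \left(25 + v\right)$)
$s{\left(O,o \right)} = -7 + O \left(25 + O\right)$ ($s{\left(O,o \right)} = O \left(25 + O\right) - 7 = -7 + O \left(25 + O\right)$)
$27 \left(s{\left(13,0 - -6 \right)} + 78\right) = 27 \left(\left(-7 + 13 \left(25 + 13\right)\right) + 78\right) = 27 \left(\left(-7 + 13 \cdot 38\right) + 78\right) = 27 \left(\left(-7 + 494\right) + 78\right) = 27 \left(487 + 78\right) = 27 \cdot 565 = 15255$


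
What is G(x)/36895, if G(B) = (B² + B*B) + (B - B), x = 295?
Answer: 34810/7379 ≈ 4.7174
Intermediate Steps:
G(B) = 2*B² (G(B) = (B² + B²) + 0 = 2*B² + 0 = 2*B²)
G(x)/36895 = (2*295²)/36895 = (2*87025)*(1/36895) = 174050*(1/36895) = 34810/7379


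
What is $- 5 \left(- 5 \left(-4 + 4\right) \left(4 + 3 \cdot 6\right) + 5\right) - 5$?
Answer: $-30$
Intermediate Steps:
$- 5 \left(- 5 \left(-4 + 4\right) \left(4 + 3 \cdot 6\right) + 5\right) - 5 = - 5 \left(- 5 \cdot 0 \left(4 + 18\right) + 5\right) - 5 = - 5 \left(- 5 \cdot 0 \cdot 22 + 5\right) - 5 = - 5 \left(\left(-5\right) 0 + 5\right) - 5 = - 5 \left(0 + 5\right) - 5 = \left(-5\right) 5 - 5 = -25 - 5 = -30$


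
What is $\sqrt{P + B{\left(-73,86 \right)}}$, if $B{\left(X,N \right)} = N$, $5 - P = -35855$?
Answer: $3 \sqrt{3994} \approx 189.59$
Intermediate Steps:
$P = 35860$ ($P = 5 - -35855 = 5 + 35855 = 35860$)
$\sqrt{P + B{\left(-73,86 \right)}} = \sqrt{35860 + 86} = \sqrt{35946} = 3 \sqrt{3994}$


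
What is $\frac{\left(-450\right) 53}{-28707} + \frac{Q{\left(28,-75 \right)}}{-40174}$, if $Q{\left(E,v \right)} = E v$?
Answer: $\frac{169739100}{192212503} \approx 0.88308$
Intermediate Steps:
$\frac{\left(-450\right) 53}{-28707} + \frac{Q{\left(28,-75 \right)}}{-40174} = \frac{\left(-450\right) 53}{-28707} + \frac{28 \left(-75\right)}{-40174} = \left(-23850\right) \left(- \frac{1}{28707}\right) - - \frac{1050}{20087} = \frac{7950}{9569} + \frac{1050}{20087} = \frac{169739100}{192212503}$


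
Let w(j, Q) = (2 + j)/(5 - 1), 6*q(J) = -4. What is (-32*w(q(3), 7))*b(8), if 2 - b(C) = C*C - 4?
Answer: 1856/3 ≈ 618.67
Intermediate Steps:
q(J) = -⅔ (q(J) = (⅙)*(-4) = -⅔)
w(j, Q) = ½ + j/4 (w(j, Q) = (2 + j)/4 = (2 + j)*(¼) = ½ + j/4)
b(C) = 6 - C² (b(C) = 2 - (C*C - 4) = 2 - (C² - 4) = 2 - (-4 + C²) = 2 + (4 - C²) = 6 - C²)
(-32*w(q(3), 7))*b(8) = (-32*(½ + (¼)*(-⅔)))*(6 - 1*8²) = (-32*(½ - ⅙))*(6 - 1*64) = (-32*⅓)*(6 - 64) = -32/3*(-58) = 1856/3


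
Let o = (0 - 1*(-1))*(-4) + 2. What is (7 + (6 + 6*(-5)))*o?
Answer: 34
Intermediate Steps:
o = -2 (o = (0 + 1)*(-4) + 2 = 1*(-4) + 2 = -4 + 2 = -2)
(7 + (6 + 6*(-5)))*o = (7 + (6 + 6*(-5)))*(-2) = (7 + (6 - 30))*(-2) = (7 - 24)*(-2) = -17*(-2) = 34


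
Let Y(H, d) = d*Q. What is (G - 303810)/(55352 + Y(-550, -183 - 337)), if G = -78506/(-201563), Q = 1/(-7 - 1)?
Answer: -61236776524/11170016771 ≈ -5.4822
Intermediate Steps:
Q = -⅛ (Q = 1/(-8) = -⅛ ≈ -0.12500)
Y(H, d) = -d/8 (Y(H, d) = d*(-⅛) = -d/8)
G = 78506/201563 (G = -78506*(-1/201563) = 78506/201563 ≈ 0.38949)
(G - 303810)/(55352 + Y(-550, -183 - 337)) = (78506/201563 - 303810)/(55352 - (-183 - 337)/8) = -61236776524/(201563*(55352 - ⅛*(-520))) = -61236776524/(201563*(55352 + 65)) = -61236776524/201563/55417 = -61236776524/201563*1/55417 = -61236776524/11170016771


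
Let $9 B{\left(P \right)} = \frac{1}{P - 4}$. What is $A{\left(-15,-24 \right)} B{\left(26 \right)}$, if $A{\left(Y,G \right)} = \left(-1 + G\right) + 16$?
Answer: $- \frac{1}{22} \approx -0.045455$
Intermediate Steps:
$B{\left(P \right)} = \frac{1}{9 \left(-4 + P\right)}$ ($B{\left(P \right)} = \frac{1}{9 \left(P - 4\right)} = \frac{1}{9 \left(-4 + P\right)}$)
$A{\left(Y,G \right)} = 15 + G$
$A{\left(-15,-24 \right)} B{\left(26 \right)} = \left(15 - 24\right) \frac{1}{9 \left(-4 + 26\right)} = - 9 \frac{1}{9 \cdot 22} = - 9 \cdot \frac{1}{9} \cdot \frac{1}{22} = \left(-9\right) \frac{1}{198} = - \frac{1}{22}$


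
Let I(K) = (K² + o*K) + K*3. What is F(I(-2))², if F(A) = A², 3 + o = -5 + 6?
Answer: 16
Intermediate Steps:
o = -2 (o = -3 + (-5 + 6) = -3 + 1 = -2)
I(K) = K + K² (I(K) = (K² - 2*K) + K*3 = (K² - 2*K) + 3*K = K + K²)
F(I(-2))² = ((-2*(1 - 2))²)² = ((-2*(-1))²)² = (2²)² = 4² = 16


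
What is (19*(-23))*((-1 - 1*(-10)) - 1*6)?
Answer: -1311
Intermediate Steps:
(19*(-23))*((-1 - 1*(-10)) - 1*6) = -437*((-1 + 10) - 6) = -437*(9 - 6) = -437*3 = -1311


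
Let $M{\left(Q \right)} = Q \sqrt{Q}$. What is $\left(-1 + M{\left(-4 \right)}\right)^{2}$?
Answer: $-63 + 16 i \approx -63.0 + 16.0 i$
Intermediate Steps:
$M{\left(Q \right)} = Q^{\frac{3}{2}}$
$\left(-1 + M{\left(-4 \right)}\right)^{2} = \left(-1 + \left(-4\right)^{\frac{3}{2}}\right)^{2} = \left(-1 - 8 i\right)^{2}$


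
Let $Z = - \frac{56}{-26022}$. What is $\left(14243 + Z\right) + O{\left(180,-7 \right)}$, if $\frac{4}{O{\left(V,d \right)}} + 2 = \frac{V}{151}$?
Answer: $\frac{11300328439}{793671} \approx 14238.0$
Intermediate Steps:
$O{\left(V,d \right)} = \frac{4}{-2 + \frac{V}{151}}$
$Z = \frac{28}{13011}$ ($Z = \left(-56\right) \left(- \frac{1}{26022}\right) = \frac{28}{13011} \approx 0.002152$)
$\left(14243 + Z\right) + O{\left(180,-7 \right)} = \left(14243 + \frac{28}{13011}\right) + \frac{604}{-302 + 180} = \frac{185315701}{13011} + \frac{604}{-122} = \frac{185315701}{13011} + 604 \left(- \frac{1}{122}\right) = \frac{185315701}{13011} - \frac{302}{61} = \frac{11300328439}{793671}$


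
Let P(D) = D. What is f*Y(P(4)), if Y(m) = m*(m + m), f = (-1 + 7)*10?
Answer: 1920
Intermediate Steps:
f = 60 (f = 6*10 = 60)
Y(m) = 2*m² (Y(m) = m*(2*m) = 2*m²)
f*Y(P(4)) = 60*(2*4²) = 60*(2*16) = 60*32 = 1920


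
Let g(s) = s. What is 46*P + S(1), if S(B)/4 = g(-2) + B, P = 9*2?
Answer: 824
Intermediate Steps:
P = 18
S(B) = -8 + 4*B (S(B) = 4*(-2 + B) = -8 + 4*B)
46*P + S(1) = 46*18 + (-8 + 4*1) = 828 + (-8 + 4) = 828 - 4 = 824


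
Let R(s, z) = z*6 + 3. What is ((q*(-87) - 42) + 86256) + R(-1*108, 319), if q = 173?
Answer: 73080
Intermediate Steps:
R(s, z) = 3 + 6*z (R(s, z) = 6*z + 3 = 3 + 6*z)
((q*(-87) - 42) + 86256) + R(-1*108, 319) = ((173*(-87) - 42) + 86256) + (3 + 6*319) = ((-15051 - 42) + 86256) + (3 + 1914) = (-15093 + 86256) + 1917 = 71163 + 1917 = 73080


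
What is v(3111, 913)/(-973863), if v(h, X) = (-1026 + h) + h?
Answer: -1732/324621 ≈ -0.0053355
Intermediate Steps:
v(h, X) = -1026 + 2*h
v(3111, 913)/(-973863) = (-1026 + 2*3111)/(-973863) = (-1026 + 6222)*(-1/973863) = 5196*(-1/973863) = -1732/324621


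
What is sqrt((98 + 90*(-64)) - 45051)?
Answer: I*sqrt(50713) ≈ 225.2*I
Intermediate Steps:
sqrt((98 + 90*(-64)) - 45051) = sqrt((98 - 5760) - 45051) = sqrt(-5662 - 45051) = sqrt(-50713) = I*sqrt(50713)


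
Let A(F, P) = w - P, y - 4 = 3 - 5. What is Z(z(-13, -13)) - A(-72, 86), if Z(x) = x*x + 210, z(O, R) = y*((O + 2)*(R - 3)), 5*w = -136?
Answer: 621136/5 ≈ 1.2423e+5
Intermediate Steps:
w = -136/5 (w = (1/5)*(-136) = -136/5 ≈ -27.200)
y = 2 (y = 4 + (3 - 5) = 4 - 2 = 2)
z(O, R) = 2*(-3 + R)*(2 + O) (z(O, R) = 2*((O + 2)*(R - 3)) = 2*((2 + O)*(-3 + R)) = 2*((-3 + R)*(2 + O)) = 2*(-3 + R)*(2 + O))
Z(x) = 210 + x**2 (Z(x) = x**2 + 210 = 210 + x**2)
A(F, P) = -136/5 - P
Z(z(-13, -13)) - A(-72, 86) = (210 + (-12 - 6*(-13) + 4*(-13) + 2*(-13)*(-13))**2) - (-136/5 - 1*86) = (210 + (-12 + 78 - 52 + 338)**2) - (-136/5 - 86) = (210 + 352**2) - 1*(-566/5) = (210 + 123904) + 566/5 = 124114 + 566/5 = 621136/5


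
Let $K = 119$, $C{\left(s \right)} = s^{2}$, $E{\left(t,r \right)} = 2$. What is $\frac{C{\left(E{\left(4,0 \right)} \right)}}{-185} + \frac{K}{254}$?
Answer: $\frac{20999}{46990} \approx 0.44688$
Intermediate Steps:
$\frac{C{\left(E{\left(4,0 \right)} \right)}}{-185} + \frac{K}{254} = \frac{2^{2}}{-185} + \frac{119}{254} = 4 \left(- \frac{1}{185}\right) + 119 \cdot \frac{1}{254} = - \frac{4}{185} + \frac{119}{254} = \frac{20999}{46990}$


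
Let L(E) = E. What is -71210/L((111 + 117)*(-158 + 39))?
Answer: 35605/13566 ≈ 2.6246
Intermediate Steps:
-71210/L((111 + 117)*(-158 + 39)) = -71210*1/((-158 + 39)*(111 + 117)) = -71210/(228*(-119)) = -71210/(-27132) = -71210*(-1/27132) = 35605/13566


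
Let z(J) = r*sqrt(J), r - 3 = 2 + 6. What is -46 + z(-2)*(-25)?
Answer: -46 - 275*I*sqrt(2) ≈ -46.0 - 388.91*I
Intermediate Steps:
r = 11 (r = 3 + (2 + 6) = 3 + 8 = 11)
z(J) = 11*sqrt(J)
-46 + z(-2)*(-25) = -46 + (11*sqrt(-2))*(-25) = -46 + (11*(I*sqrt(2)))*(-25) = -46 + (11*I*sqrt(2))*(-25) = -46 - 275*I*sqrt(2)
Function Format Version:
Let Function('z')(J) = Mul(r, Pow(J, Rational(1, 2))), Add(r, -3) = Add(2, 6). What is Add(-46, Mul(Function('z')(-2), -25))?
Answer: Add(-46, Mul(-275, I, Pow(2, Rational(1, 2)))) ≈ Add(-46.000, Mul(-388.91, I))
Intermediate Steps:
r = 11 (r = Add(3, Add(2, 6)) = Add(3, 8) = 11)
Function('z')(J) = Mul(11, Pow(J, Rational(1, 2)))
Add(-46, Mul(Function('z')(-2), -25)) = Add(-46, Mul(Mul(11, Pow(-2, Rational(1, 2))), -25)) = Add(-46, Mul(Mul(11, Mul(I, Pow(2, Rational(1, 2)))), -25)) = Add(-46, Mul(Mul(11, I, Pow(2, Rational(1, 2))), -25)) = Add(-46, Mul(-275, I, Pow(2, Rational(1, 2))))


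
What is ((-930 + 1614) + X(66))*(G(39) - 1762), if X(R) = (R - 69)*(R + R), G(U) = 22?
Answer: -501120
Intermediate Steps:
X(R) = 2*R*(-69 + R) (X(R) = (-69 + R)*(2*R) = 2*R*(-69 + R))
((-930 + 1614) + X(66))*(G(39) - 1762) = ((-930 + 1614) + 2*66*(-69 + 66))*(22 - 1762) = (684 + 2*66*(-3))*(-1740) = (684 - 396)*(-1740) = 288*(-1740) = -501120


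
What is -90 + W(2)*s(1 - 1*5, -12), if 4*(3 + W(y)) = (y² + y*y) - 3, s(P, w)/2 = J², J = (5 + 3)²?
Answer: -14426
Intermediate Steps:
J = 64 (J = 8² = 64)
s(P, w) = 8192 (s(P, w) = 2*64² = 2*4096 = 8192)
W(y) = -15/4 + y²/2 (W(y) = -3 + ((y² + y*y) - 3)/4 = -3 + ((y² + y²) - 3)/4 = -3 + (2*y² - 3)/4 = -3 + (-3 + 2*y²)/4 = -3 + (-¾ + y²/2) = -15/4 + y²/2)
-90 + W(2)*s(1 - 1*5, -12) = -90 + (-15/4 + (½)*2²)*8192 = -90 + (-15/4 + (½)*4)*8192 = -90 + (-15/4 + 2)*8192 = -90 - 7/4*8192 = -90 - 14336 = -14426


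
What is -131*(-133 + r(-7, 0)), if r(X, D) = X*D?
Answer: 17423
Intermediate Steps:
r(X, D) = D*X
-131*(-133 + r(-7, 0)) = -131*(-133 + 0*(-7)) = -131*(-133 + 0) = -131*(-133) = 17423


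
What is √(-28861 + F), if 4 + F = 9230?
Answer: I*√19635 ≈ 140.13*I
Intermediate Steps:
F = 9226 (F = -4 + 9230 = 9226)
√(-28861 + F) = √(-28861 + 9226) = √(-19635) = I*√19635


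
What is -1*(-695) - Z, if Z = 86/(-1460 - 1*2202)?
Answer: 1272588/1831 ≈ 695.02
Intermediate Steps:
Z = -43/1831 (Z = 86/(-1460 - 2202) = 86/(-3662) = 86*(-1/3662) = -43/1831 ≈ -0.023484)
-1*(-695) - Z = -1*(-695) - 1*(-43/1831) = 695 + 43/1831 = 1272588/1831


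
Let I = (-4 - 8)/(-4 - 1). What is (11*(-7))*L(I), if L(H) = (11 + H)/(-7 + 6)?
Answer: 5159/5 ≈ 1031.8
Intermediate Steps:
I = 12/5 (I = -12/(-5) = -12*(-⅕) = 12/5 ≈ 2.4000)
L(H) = -11 - H (L(H) = (11 + H)/(-1) = (11 + H)*(-1) = -11 - H)
(11*(-7))*L(I) = (11*(-7))*(-11 - 1*12/5) = -77*(-11 - 12/5) = -77*(-67/5) = 5159/5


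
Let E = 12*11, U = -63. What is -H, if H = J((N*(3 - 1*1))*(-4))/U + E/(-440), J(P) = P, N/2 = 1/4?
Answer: 149/630 ≈ 0.23651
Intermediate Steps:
N = ½ (N = 2/4 = 2*(¼) = ½ ≈ 0.50000)
E = 132
H = -149/630 (H = (((3 - 1*1)/2)*(-4))/(-63) + 132/(-440) = (((3 - 1)/2)*(-4))*(-1/63) + 132*(-1/440) = (((½)*2)*(-4))*(-1/63) - 3/10 = (1*(-4))*(-1/63) - 3/10 = -4*(-1/63) - 3/10 = 4/63 - 3/10 = -149/630 ≈ -0.23651)
-H = -1*(-149/630) = 149/630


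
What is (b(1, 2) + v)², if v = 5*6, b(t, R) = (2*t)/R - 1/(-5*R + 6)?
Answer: 15625/16 ≈ 976.56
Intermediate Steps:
b(t, R) = -1/(6 - 5*R) + 2*t/R (b(t, R) = 2*t/R - 1/(6 - 5*R) = -1/(6 - 5*R) + 2*t/R)
v = 30
(b(1, 2) + v)² = ((2 - 12*1 + 10*2*1)/(2*(-6 + 5*2)) + 30)² = ((2 - 12 + 20)/(2*(-6 + 10)) + 30)² = ((½)*10/4 + 30)² = ((½)*(¼)*10 + 30)² = (5/4 + 30)² = (125/4)² = 15625/16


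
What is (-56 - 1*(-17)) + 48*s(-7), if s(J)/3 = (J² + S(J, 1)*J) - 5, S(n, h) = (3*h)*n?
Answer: 27465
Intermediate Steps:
S(n, h) = 3*h*n
s(J) = -15 + 12*J² (s(J) = 3*((J² + (3*1*J)*J) - 5) = 3*((J² + (3*J)*J) - 5) = 3*((J² + 3*J²) - 5) = 3*(4*J² - 5) = 3*(-5 + 4*J²) = -15 + 12*J²)
(-56 - 1*(-17)) + 48*s(-7) = (-56 - 1*(-17)) + 48*(-15 + 12*(-7)²) = (-56 + 17) + 48*(-15 + 12*49) = -39 + 48*(-15 + 588) = -39 + 48*573 = -39 + 27504 = 27465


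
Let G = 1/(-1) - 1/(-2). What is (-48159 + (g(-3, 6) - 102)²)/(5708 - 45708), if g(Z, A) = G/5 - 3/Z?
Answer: 3793779/4000000 ≈ 0.94844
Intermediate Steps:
G = -½ (G = 1*(-1) - 1*(-½) = -1 + ½ = -½ ≈ -0.50000)
g(Z, A) = -⅒ - 3/Z (g(Z, A) = -½/5 - 3/Z = -½*⅕ - 3/Z = -⅒ - 3/Z)
(-48159 + (g(-3, 6) - 102)²)/(5708 - 45708) = (-48159 + ((⅒)*(-30 - 1*(-3))/(-3) - 102)²)/(5708 - 45708) = (-48159 + ((⅒)*(-⅓)*(-30 + 3) - 102)²)/(-40000) = (-48159 + ((⅒)*(-⅓)*(-27) - 102)²)*(-1/40000) = (-48159 + (9/10 - 102)²)*(-1/40000) = (-48159 + (-1011/10)²)*(-1/40000) = (-48159 + 1022121/100)*(-1/40000) = -3793779/100*(-1/40000) = 3793779/4000000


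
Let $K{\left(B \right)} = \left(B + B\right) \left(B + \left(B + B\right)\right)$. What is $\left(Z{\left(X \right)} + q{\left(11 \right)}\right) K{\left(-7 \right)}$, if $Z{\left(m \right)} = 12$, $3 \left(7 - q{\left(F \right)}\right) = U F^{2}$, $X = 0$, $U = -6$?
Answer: $76734$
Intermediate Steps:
$q{\left(F \right)} = 7 + 2 F^{2}$ ($q{\left(F \right)} = 7 - \frac{\left(-6\right) F^{2}}{3} = 7 + 2 F^{2}$)
$K{\left(B \right)} = 6 B^{2}$ ($K{\left(B \right)} = 2 B \left(B + 2 B\right) = 2 B 3 B = 6 B^{2}$)
$\left(Z{\left(X \right)} + q{\left(11 \right)}\right) K{\left(-7 \right)} = \left(12 + \left(7 + 2 \cdot 11^{2}\right)\right) 6 \left(-7\right)^{2} = \left(12 + \left(7 + 2 \cdot 121\right)\right) 6 \cdot 49 = \left(12 + \left(7 + 242\right)\right) 294 = \left(12 + 249\right) 294 = 261 \cdot 294 = 76734$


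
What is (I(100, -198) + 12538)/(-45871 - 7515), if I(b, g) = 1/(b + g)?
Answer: -1228723/5231828 ≈ -0.23486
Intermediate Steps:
(I(100, -198) + 12538)/(-45871 - 7515) = (1/(100 - 198) + 12538)/(-45871 - 7515) = (1/(-98) + 12538)/(-53386) = (-1/98 + 12538)*(-1/53386) = (1228723/98)*(-1/53386) = -1228723/5231828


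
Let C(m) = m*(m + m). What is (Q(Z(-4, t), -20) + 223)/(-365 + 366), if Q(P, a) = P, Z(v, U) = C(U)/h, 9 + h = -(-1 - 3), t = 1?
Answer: 1113/5 ≈ 222.60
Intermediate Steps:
C(m) = 2*m**2 (C(m) = m*(2*m) = 2*m**2)
h = -5 (h = -9 - (-1 - 3) = -9 - 1*(-4) = -9 + 4 = -5)
Z(v, U) = -2*U**2/5 (Z(v, U) = (2*U**2)/(-5) = (2*U**2)*(-1/5) = -2*U**2/5)
(Q(Z(-4, t), -20) + 223)/(-365 + 366) = (-2/5*1**2 + 223)/(-365 + 366) = (-2/5*1 + 223)/1 = (-2/5 + 223)*1 = (1113/5)*1 = 1113/5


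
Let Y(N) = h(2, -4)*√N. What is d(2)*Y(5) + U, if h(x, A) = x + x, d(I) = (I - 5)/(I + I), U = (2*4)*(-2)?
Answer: -16 - 3*√5 ≈ -22.708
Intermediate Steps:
U = -16 (U = 8*(-2) = -16)
d(I) = (-5 + I)/(2*I) (d(I) = (-5 + I)/((2*I)) = (-5 + I)*(1/(2*I)) = (-5 + I)/(2*I))
h(x, A) = 2*x
Y(N) = 4*√N (Y(N) = (2*2)*√N = 4*√N)
d(2)*Y(5) + U = ((½)*(-5 + 2)/2)*(4*√5) - 16 = ((½)*(½)*(-3))*(4*√5) - 16 = -3*√5 - 16 = -16 - 3*√5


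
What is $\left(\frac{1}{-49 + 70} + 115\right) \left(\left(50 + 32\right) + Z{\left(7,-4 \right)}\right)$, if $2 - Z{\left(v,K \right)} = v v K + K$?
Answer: $\frac{686144}{21} \approx 32674.0$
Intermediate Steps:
$Z{\left(v,K \right)} = 2 - K - K v^{2}$ ($Z{\left(v,K \right)} = 2 - \left(v v K + K\right) = 2 - \left(v^{2} K + K\right) = 2 - \left(K v^{2} + K\right) = 2 - \left(K + K v^{2}\right) = 2 - K - K v^{2}$)
$\left(\frac{1}{-49 + 70} + 115\right) \left(\left(50 + 32\right) + Z{\left(7,-4 \right)}\right) = \left(\frac{1}{-49 + 70} + 115\right) \left(\left(50 + 32\right) - \left(-6 - 196\right)\right) = \left(\frac{1}{21} + 115\right) \left(82 + \left(2 + 4 - \left(-4\right) 49\right)\right) = \left(\frac{1}{21} + 115\right) \left(82 + \left(2 + 4 + 196\right)\right) = \frac{2416 \left(82 + 202\right)}{21} = \frac{2416}{21} \cdot 284 = \frac{686144}{21}$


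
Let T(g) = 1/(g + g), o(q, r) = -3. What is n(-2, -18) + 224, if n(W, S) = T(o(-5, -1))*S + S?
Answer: 209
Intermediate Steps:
T(g) = 1/(2*g)
n(W, S) = 5*S/6 (n(W, S) = ((½)/(-3))*S + S = ((½)*(-⅓))*S + S = -S/6 + S = 5*S/6)
n(-2, -18) + 224 = (⅚)*(-18) + 224 = -15 + 224 = 209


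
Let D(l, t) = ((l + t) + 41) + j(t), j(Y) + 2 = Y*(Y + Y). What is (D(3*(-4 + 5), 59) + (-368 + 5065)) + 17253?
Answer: 29013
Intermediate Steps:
j(Y) = -2 + 2*Y² (j(Y) = -2 + Y*(Y + Y) = -2 + Y*(2*Y) = -2 + 2*Y²)
D(l, t) = 39 + l + t + 2*t² (D(l, t) = ((l + t) + 41) + (-2 + 2*t²) = (41 + l + t) + (-2 + 2*t²) = 39 + l + t + 2*t²)
(D(3*(-4 + 5), 59) + (-368 + 5065)) + 17253 = ((39 + 3*(-4 + 5) + 59 + 2*59²) + (-368 + 5065)) + 17253 = ((39 + 3*1 + 59 + 2*3481) + 4697) + 17253 = ((39 + 3 + 59 + 6962) + 4697) + 17253 = (7063 + 4697) + 17253 = 11760 + 17253 = 29013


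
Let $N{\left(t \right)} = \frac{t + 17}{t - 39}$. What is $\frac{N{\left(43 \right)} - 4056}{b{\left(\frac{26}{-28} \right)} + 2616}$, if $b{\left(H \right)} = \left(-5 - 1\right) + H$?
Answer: $- \frac{56574}{36527} \approx -1.5488$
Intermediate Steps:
$b{\left(H \right)} = -6 + H$
$N{\left(t \right)} = \frac{17 + t}{-39 + t}$
$\frac{N{\left(43 \right)} - 4056}{b{\left(\frac{26}{-28} \right)} + 2616} = \frac{\frac{17 + 43}{-39 + 43} - 4056}{\left(-6 + \frac{26}{-28}\right) + 2616} = \frac{\frac{1}{4} \cdot 60 - 4056}{\left(-6 + 26 \left(- \frac{1}{28}\right)\right) + 2616} = \frac{\frac{1}{4} \cdot 60 - 4056}{\left(-6 - \frac{13}{14}\right) + 2616} = \frac{15 - 4056}{- \frac{97}{14} + 2616} = - \frac{4041}{\frac{36527}{14}} = \left(-4041\right) \frac{14}{36527} = - \frac{56574}{36527}$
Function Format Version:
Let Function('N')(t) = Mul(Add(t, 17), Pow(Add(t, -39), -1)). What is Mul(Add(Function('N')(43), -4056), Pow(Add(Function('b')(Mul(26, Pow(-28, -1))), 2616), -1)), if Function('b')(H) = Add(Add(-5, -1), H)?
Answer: Rational(-56574, 36527) ≈ -1.5488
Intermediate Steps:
Function('b')(H) = Add(-6, H)
Function('N')(t) = Mul(Pow(Add(-39, t), -1), Add(17, t)) (Function('N')(t) = Mul(Add(17, t), Pow(Add(-39, t), -1)) = Mul(Pow(Add(-39, t), -1), Add(17, t)))
Mul(Add(Function('N')(43), -4056), Pow(Add(Function('b')(Mul(26, Pow(-28, -1))), 2616), -1)) = Mul(Add(Mul(Pow(Add(-39, 43), -1), Add(17, 43)), -4056), Pow(Add(Add(-6, Mul(26, Pow(-28, -1))), 2616), -1)) = Mul(Add(Mul(Pow(4, -1), 60), -4056), Pow(Add(Add(-6, Mul(26, Rational(-1, 28))), 2616), -1)) = Mul(Add(Mul(Rational(1, 4), 60), -4056), Pow(Add(Add(-6, Rational(-13, 14)), 2616), -1)) = Mul(Add(15, -4056), Pow(Add(Rational(-97, 14), 2616), -1)) = Mul(-4041, Pow(Rational(36527, 14), -1)) = Mul(-4041, Rational(14, 36527)) = Rational(-56574, 36527)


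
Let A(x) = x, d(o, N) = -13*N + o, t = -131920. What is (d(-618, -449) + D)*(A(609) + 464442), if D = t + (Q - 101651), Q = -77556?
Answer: -142262821308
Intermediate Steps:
d(o, N) = o - 13*N
D = -311127 (D = -131920 + (-77556 - 101651) = -131920 - 179207 = -311127)
(d(-618, -449) + D)*(A(609) + 464442) = ((-618 - 13*(-449)) - 311127)*(609 + 464442) = ((-618 + 5837) - 311127)*465051 = (5219 - 311127)*465051 = -305908*465051 = -142262821308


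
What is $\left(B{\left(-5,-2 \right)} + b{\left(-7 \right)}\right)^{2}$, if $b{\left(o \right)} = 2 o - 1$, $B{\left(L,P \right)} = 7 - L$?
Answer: $9$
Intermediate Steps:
$b{\left(o \right)} = -1 + 2 o$
$\left(B{\left(-5,-2 \right)} + b{\left(-7 \right)}\right)^{2} = \left(\left(7 - -5\right) + \left(-1 + 2 \left(-7\right)\right)\right)^{2} = \left(\left(7 + 5\right) - 15\right)^{2} = \left(12 - 15\right)^{2} = \left(-3\right)^{2} = 9$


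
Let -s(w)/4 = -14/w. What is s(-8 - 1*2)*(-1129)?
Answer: 31612/5 ≈ 6322.4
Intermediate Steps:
s(w) = 56/w (s(w) = -(-56)/w = 56/w)
s(-8 - 1*2)*(-1129) = (56/(-8 - 1*2))*(-1129) = (56/(-8 - 2))*(-1129) = (56/(-10))*(-1129) = (56*(-⅒))*(-1129) = -28/5*(-1129) = 31612/5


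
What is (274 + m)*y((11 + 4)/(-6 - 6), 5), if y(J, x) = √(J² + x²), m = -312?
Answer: -95*√17/2 ≈ -195.85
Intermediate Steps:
(274 + m)*y((11 + 4)/(-6 - 6), 5) = (274 - 312)*√(((11 + 4)/(-6 - 6))² + 5²) = -38*√((15/(-12))² + 25) = -38*√((15*(-1/12))² + 25) = -38*√((-5/4)² + 25) = -38*√(25/16 + 25) = -95*√17/2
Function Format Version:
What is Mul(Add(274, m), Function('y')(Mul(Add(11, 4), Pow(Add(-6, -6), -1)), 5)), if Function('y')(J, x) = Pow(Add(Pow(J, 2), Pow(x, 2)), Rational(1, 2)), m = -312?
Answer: Mul(Rational(-95, 2), Pow(17, Rational(1, 2))) ≈ -195.85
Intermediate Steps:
Mul(Add(274, m), Function('y')(Mul(Add(11, 4), Pow(Add(-6, -6), -1)), 5)) = Mul(Add(274, -312), Pow(Add(Pow(Mul(Add(11, 4), Pow(Add(-6, -6), -1)), 2), Pow(5, 2)), Rational(1, 2))) = Mul(-38, Pow(Add(Pow(Mul(15, Pow(-12, -1)), 2), 25), Rational(1, 2))) = Mul(-38, Pow(Add(Pow(Mul(15, Rational(-1, 12)), 2), 25), Rational(1, 2))) = Mul(-38, Pow(Add(Pow(Rational(-5, 4), 2), 25), Rational(1, 2))) = Mul(-38, Pow(Add(Rational(25, 16), 25), Rational(1, 2))) = Mul(-38, Pow(Rational(425, 16), Rational(1, 2))) = Mul(-38, Mul(Rational(5, 4), Pow(17, Rational(1, 2)))) = Mul(Rational(-95, 2), Pow(17, Rational(1, 2)))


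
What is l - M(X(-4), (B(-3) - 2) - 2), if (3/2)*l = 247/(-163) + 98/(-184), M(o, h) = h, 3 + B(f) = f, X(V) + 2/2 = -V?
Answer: 64743/7498 ≈ 8.6347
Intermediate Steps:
X(V) = -1 - V
B(f) = -3 + f
l = -10237/7498 (l = 2*(247/(-163) + 98/(-184))/3 = 2*(247*(-1/163) + 98*(-1/184))/3 = 2*(-247/163 - 49/92)/3 = (2/3)*(-30711/14996) = -10237/7498 ≈ -1.3653)
l - M(X(-4), (B(-3) - 2) - 2) = -10237/7498 - (((-3 - 3) - 2) - 2) = -10237/7498 - ((-6 - 2) - 2) = -10237/7498 - (-8 - 2) = -10237/7498 - 1*(-10) = -10237/7498 + 10 = 64743/7498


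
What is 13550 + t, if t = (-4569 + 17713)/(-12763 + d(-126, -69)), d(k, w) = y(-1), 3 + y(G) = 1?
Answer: 172952606/12765 ≈ 13549.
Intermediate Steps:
y(G) = -2 (y(G) = -3 + 1 = -2)
d(k, w) = -2
t = -13144/12765 (t = (-4569 + 17713)/(-12763 - 2) = 13144/(-12765) = 13144*(-1/12765) = -13144/12765 ≈ -1.0297)
13550 + t = 13550 - 13144/12765 = 172952606/12765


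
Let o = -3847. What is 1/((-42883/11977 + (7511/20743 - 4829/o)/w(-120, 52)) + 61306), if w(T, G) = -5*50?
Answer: 119468061327125/7323680445903432661 ≈ 1.6313e-5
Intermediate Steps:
w(T, G) = -250
1/((-42883/11977 + (7511/20743 - 4829/o)/w(-120, 52)) + 61306) = 1/((-42883/11977 + (7511/20743 - 4829/(-3847))/(-250)) + 61306) = 1/((-42883*1/11977 + (7511*(1/20743) - 4829*(-1/3847))*(-1/250)) + 61306) = 1/((-42883/11977 + (7511/20743 + 4829/3847)*(-1/250)) + 61306) = 1/((-42883/11977 + (129062764/79798321)*(-1/250)) + 61306) = 1/((-42883/11977 - 64531382/9974790125) + 61306) = 1/(-428521817292589/119468061327125 + 61306) = 1/(7323680445903432661/119468061327125) = 119468061327125/7323680445903432661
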